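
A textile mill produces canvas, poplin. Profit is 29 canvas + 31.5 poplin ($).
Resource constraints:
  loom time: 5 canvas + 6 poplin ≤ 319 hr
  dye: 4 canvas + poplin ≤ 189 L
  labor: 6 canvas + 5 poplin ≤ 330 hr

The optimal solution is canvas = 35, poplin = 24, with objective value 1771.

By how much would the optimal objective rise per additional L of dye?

Binding: loom time and labor. Non-binding: dye (25 unused).
By complementary slackness, y = 0 for the non-binding constraint.
Dual feasibility on the basic columns requires 5·y_loom time + 6·y_labor = 29, 6·y_loom time + 5·y_labor = 31.5.
→ y_loom time = 4 and y_labor = 1.5.
Shadow price of dye = 0.

0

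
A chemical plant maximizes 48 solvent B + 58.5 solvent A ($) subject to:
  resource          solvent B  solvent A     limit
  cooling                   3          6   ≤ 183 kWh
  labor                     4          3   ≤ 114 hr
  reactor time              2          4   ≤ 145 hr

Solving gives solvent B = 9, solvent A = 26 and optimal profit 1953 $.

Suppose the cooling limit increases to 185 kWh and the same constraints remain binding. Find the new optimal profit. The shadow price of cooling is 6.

Δb = 2, so new z* = 1953 + (6)·(2) = 1953 + 12 = 1965.

1965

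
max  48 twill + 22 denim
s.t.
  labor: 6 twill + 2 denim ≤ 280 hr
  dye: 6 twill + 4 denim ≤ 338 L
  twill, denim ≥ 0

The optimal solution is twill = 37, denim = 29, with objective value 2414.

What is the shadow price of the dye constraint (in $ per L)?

3

Check each constraint at x*: labor 280/280 (tight); dye 338/338 (tight).
The binding rows give the dual system: 6·y_labor + 6·y_dye = 48 and 2·y_labor + 4·y_dye = 22.
→ y_labor = 5 and y_dye = 3.
Shadow price of dye = 3.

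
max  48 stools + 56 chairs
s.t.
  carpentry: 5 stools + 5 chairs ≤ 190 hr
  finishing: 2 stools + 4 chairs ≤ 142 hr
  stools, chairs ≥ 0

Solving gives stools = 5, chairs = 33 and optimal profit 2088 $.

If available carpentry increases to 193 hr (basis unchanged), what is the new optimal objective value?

2112

Both carpentry and finishing are binding at x*.
From A_Bᵀ y = c: 5·y_carpentry + 2·y_finishing = 48; 5·y_carpentry + 4·y_finishing = 56.
→ y_carpentry = 8 and y_finishing = 4.
Δz = y_carpentry·Δb = 8 × (3) = 24, so new z* = 2088 + 24 = 2112.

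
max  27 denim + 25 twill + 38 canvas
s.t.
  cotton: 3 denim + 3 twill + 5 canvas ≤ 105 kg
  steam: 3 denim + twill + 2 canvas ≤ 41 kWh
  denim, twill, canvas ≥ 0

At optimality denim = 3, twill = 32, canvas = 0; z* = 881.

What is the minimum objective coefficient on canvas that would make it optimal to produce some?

Both cotton and steam are binding at x*.
Dual feasibility on the basic columns requires 3·y_cotton + 3·y_steam = 27, 3·y_cotton + 1·y_steam = 25.
→ y_cotton = 8 and y_steam = 1.
canvas enters the basis when its profit ≥ yᵀa₃ = 8·5 + 1·2 = 42.

42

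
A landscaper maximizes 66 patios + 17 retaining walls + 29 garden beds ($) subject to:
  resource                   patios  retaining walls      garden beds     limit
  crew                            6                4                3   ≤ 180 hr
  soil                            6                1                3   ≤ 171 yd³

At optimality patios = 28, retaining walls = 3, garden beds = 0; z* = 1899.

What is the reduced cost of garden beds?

At the optimum: crew uses 180 of 180 (binding); soil uses 171 of 171 (binding).
From A_Bᵀ y = c: 6·y_crew + 6·y_soil = 66; 4·y_crew + 1·y_soil = 17.
→ y_crew = 2 and y_soil = 9.
Reduced cost of garden beds: c₃ − yᵀa₃ = 29 − (2·3 + 9·3) = 29 − 33 = -4.

-4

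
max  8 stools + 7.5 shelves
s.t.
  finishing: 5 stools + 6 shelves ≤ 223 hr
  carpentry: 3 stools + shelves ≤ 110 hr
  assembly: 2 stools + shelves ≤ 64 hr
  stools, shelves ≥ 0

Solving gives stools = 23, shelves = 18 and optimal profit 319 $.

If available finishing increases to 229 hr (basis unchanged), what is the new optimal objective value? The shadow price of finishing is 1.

Δb = 6, so new z* = 319 + (1)·(6) = 319 + 6 = 325.

325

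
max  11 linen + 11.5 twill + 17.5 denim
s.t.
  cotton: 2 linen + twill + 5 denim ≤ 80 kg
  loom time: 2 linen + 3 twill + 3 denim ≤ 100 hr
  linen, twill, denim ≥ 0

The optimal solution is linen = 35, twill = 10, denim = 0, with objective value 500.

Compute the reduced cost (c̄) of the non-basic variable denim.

At the optimum: cotton uses 80 of 80 (binding); loom time uses 100 of 100 (binding).
The binding rows give the dual system: 2·y_cotton + 2·y_loom time = 11 and 1·y_cotton + 3·y_loom time = 11.5.
This yields shadow prices y_cotton = 2.5, y_loom time = 3.
Reduced cost of denim: c₃ − yᵀa₃ = 17.5 − (2.5·5 + 3·3) = 17.5 − 21.5 = -4.

-4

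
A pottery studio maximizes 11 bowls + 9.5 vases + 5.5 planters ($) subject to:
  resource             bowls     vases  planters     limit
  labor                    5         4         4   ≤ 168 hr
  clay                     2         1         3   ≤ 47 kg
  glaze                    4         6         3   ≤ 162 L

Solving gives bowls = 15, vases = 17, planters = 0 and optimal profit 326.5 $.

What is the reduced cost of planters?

Check each constraint at x*: labor 143/168 (slack 25); clay 47/47 (tight); glaze 162/162 (tight).
Slack constraints have shadow price 0 (complementary slackness).
Dual feasibility on the basic columns requires 2·y_clay + 4·y_glaze = 11, 1·y_clay + 6·y_glaze = 9.5.
Solving: y_clay = 3.5, y_glaze = 1.
Reduced cost of planters: c₃ − yᵀa₃ = 5.5 − (3.5·3 + 1·3) = 5.5 − 13.5 = -8.

-8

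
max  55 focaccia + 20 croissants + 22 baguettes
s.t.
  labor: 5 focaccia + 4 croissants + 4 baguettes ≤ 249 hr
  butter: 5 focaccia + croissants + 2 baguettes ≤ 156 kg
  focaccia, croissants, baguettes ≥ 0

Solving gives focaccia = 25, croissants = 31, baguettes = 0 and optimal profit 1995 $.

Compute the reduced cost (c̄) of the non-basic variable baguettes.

-6

At the optimum: labor uses 249 of 249 (binding); butter uses 156 of 156 (binding).
The binding rows give the dual system: 5·y_labor + 5·y_butter = 55 and 4·y_labor + 1·y_butter = 20.
This yields shadow prices y_labor = 3, y_butter = 8.
Reduced cost of baguettes: c₃ − yᵀa₃ = 22 − (3·4 + 8·2) = 22 − 28 = -6.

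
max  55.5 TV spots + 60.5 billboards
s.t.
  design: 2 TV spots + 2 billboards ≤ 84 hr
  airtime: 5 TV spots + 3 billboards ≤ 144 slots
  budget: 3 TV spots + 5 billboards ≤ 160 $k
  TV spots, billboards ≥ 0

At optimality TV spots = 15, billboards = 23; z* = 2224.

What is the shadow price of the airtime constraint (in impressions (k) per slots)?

Binding: airtime and budget. Non-binding: design (8 unused).
By complementary slackness, y = 0 for the non-binding constraint.
From A_Bᵀ y = c: 5·y_airtime + 3·y_budget = 55.5; 3·y_airtime + 5·y_budget = 60.5.
→ y_airtime = 6 and y_budget = 8.5.
Shadow price of airtime = 6.

6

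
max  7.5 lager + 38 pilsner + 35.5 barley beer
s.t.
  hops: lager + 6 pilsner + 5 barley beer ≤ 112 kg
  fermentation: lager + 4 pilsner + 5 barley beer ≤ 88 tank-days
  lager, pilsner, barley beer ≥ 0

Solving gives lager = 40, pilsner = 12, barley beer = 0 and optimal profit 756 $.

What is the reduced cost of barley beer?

Check each constraint at x*: hops 112/112 (tight); fermentation 88/88 (tight).
Dual feasibility on the basic columns requires 1·y_hops + 1·y_fermentation = 7.5, 6·y_hops + 4·y_fermentation = 38.
Solving: y_hops = 4, y_fermentation = 3.5.
Reduced cost of barley beer: c₃ − yᵀa₃ = 35.5 − (4·5 + 3.5·5) = 35.5 − 37.5 = -2.

-2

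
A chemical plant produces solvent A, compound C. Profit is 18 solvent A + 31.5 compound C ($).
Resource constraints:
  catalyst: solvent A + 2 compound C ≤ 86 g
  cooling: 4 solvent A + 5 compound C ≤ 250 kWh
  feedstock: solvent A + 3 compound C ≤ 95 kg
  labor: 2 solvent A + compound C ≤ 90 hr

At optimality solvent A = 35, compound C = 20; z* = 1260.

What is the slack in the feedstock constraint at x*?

0

feedstock used = 1·35 + 3·20 = 95; slack = 95 − 95 = 0.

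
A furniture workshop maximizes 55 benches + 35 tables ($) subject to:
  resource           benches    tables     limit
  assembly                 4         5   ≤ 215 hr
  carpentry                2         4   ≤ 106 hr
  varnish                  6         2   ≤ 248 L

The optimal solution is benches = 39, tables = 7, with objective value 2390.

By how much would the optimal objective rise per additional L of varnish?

At the optimum: assembly uses 191 of 215 (slack = 24); carpentry uses 106 of 106 (binding); varnish uses 248 of 248 (binding).
Since assembly is not tight, its dual is 0.
The binding rows give the dual system: 2·y_carpentry + 6·y_varnish = 55 and 4·y_carpentry + 2·y_varnish = 35.
Solving: y_carpentry = 5, y_varnish = 7.5.
Shadow price of varnish = 7.5.

7.5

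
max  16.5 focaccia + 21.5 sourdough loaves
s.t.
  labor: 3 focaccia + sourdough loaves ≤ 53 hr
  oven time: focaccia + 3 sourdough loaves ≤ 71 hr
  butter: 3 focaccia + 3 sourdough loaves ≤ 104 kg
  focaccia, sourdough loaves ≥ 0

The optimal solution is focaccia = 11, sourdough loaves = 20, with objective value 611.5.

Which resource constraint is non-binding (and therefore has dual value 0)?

butter

labor: 53/53 (binding)
oven time: 71/71 (binding)
butter: 93/104 (slack 11)
By complementary slackness, a constraint with positive slack has shadow price 0 → butter.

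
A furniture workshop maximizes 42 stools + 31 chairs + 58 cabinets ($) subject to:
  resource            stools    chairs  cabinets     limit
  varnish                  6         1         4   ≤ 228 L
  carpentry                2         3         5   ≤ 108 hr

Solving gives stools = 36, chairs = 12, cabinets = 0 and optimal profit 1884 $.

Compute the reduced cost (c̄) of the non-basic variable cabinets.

Check each constraint at x*: varnish 228/228 (tight); carpentry 108/108 (tight).
Dual feasibility on the basic columns requires 6·y_varnish + 2·y_carpentry = 42, 1·y_varnish + 3·y_carpentry = 31.
→ y_varnish = 4 and y_carpentry = 9.
Reduced cost of cabinets: c₃ − yᵀa₃ = 58 − (4·4 + 9·5) = 58 − 61 = -3.

-3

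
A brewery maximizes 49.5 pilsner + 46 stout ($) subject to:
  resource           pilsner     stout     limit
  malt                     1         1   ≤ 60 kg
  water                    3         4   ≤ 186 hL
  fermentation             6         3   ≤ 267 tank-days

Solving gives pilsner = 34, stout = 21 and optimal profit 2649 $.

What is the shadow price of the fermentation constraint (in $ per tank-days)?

4

Check each constraint at x*: malt 55/60 (slack 5); water 186/186 (tight); fermentation 267/267 (tight).
Since malt is not tight, its dual is 0.
The binding rows give the dual system: 3·y_water + 6·y_fermentation = 49.5 and 4·y_water + 3·y_fermentation = 46.
This yields shadow prices y_water = 8.5, y_fermentation = 4.
Shadow price of fermentation = 4.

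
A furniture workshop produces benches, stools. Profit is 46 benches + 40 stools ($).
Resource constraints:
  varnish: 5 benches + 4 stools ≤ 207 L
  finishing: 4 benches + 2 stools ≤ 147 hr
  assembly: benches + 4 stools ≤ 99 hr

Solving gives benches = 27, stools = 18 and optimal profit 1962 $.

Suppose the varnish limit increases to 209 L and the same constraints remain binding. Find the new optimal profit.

Check each constraint at x*: varnish 207/207 (tight); finishing 144/147 (slack 3); assembly 99/99 (tight).
Slack constraints have shadow price 0 (complementary slackness).
The binding rows give the dual system: 5·y_varnish + 1·y_assembly = 46 and 4·y_varnish + 4·y_assembly = 40.
→ y_varnish = 9 and y_assembly = 1.
Δz = y_varnish·Δb = 9 × (2) = 18, so new z* = 1962 + 18 = 1980.

1980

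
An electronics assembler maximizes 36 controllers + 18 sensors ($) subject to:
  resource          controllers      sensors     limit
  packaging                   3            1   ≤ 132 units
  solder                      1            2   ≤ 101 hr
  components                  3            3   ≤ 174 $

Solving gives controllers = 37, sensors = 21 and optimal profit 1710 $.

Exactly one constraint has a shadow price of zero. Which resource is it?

solder

packaging: 132/132 (binding)
solder: 79/101 (slack 22)
components: 174/174 (binding)
By complementary slackness, a constraint with positive slack has shadow price 0 → solder.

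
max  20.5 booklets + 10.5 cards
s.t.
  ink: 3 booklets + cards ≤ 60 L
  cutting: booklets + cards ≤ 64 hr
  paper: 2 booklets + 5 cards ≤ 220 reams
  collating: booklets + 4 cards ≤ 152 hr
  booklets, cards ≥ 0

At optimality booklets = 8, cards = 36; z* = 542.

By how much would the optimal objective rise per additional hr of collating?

Binding: ink and collating. Non-binding: cutting (20 unused), paper (24 unused).
Since cutting, paper are not tight, their duals are 0.
From A_Bᵀ y = c: 3·y_ink + 1·y_collating = 20.5; 1·y_ink + 4·y_collating = 10.5.
This yields shadow prices y_ink = 6.5, y_collating = 1.
Shadow price of collating = 1.

1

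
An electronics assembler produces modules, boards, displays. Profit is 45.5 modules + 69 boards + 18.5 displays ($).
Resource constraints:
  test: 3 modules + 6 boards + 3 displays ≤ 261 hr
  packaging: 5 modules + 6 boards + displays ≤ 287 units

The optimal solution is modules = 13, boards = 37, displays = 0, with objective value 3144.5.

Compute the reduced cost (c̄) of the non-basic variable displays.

-5

Check each constraint at x*: test 261/261 (tight); packaging 287/287 (tight).
Dual feasibility on the basic columns requires 3·y_test + 5·y_packaging = 45.5, 6·y_test + 6·y_packaging = 69.
→ y_test = 6 and y_packaging = 5.5.
Reduced cost of displays: c₃ − yᵀa₃ = 18.5 − (6·3 + 5.5·1) = 18.5 − 23.5 = -5.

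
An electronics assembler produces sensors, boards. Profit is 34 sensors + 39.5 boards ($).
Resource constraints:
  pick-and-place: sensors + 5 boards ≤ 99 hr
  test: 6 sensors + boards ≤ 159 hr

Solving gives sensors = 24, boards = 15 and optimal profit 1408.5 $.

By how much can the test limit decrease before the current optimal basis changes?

139.2

Binding constraints: pick-and-place, test. The basis is B = [[1,5],[6,1]] with det -29.
Per unit decrease in test, x* moves by d = (-0.1724, 0.0345).
The basis stays optimal until sensors reaches 0; allowable decrease = 139.2 hr.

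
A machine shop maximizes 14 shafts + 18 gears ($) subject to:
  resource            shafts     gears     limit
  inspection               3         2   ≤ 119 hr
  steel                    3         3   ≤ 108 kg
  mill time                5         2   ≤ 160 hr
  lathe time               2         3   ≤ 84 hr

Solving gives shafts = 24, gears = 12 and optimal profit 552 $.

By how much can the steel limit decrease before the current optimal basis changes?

24

Binding constraints: steel, lathe time. The basis is B = [[3,3],[2,3]] with det 3.
Per unit decrease in steel, x* moves by d = (-1, 0.6667).
The basis stays optimal until shafts reaches 0; allowable decrease = 24 kg.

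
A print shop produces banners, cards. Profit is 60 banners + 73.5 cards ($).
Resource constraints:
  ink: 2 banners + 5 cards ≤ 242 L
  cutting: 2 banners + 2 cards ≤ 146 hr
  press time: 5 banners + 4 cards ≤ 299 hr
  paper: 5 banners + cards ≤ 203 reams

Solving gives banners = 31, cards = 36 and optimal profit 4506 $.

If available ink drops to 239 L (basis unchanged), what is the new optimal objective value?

4483.5

Check each constraint at x*: ink 242/242 (tight); cutting 134/146 (slack 12); press time 299/299 (tight); paper 191/203 (slack 12).
Slack constraints have shadow price 0 (complementary slackness).
From A_Bᵀ y = c: 2·y_ink + 5·y_press time = 60; 5·y_ink + 4·y_press time = 73.5.
Solving: y_ink = 7.5, y_press time = 9.
Δz = y_ink·Δb = 7.5 × (-3) = -22.5, so new z* = 4506 − 22.5 = 4483.5.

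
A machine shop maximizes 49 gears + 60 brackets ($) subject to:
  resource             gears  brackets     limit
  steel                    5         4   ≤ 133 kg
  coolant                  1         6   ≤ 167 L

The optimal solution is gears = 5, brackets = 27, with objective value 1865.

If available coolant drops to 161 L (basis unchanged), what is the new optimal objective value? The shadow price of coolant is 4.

Δb = -6, so new z* = 1865 + (4)·(-6) = 1865 − 24 = 1841.

1841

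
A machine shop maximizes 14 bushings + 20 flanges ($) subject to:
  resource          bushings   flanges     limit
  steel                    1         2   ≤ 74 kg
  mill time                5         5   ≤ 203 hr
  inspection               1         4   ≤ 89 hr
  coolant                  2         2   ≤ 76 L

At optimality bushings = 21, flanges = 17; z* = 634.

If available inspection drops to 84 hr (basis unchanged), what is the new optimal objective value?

Binding: inspection and coolant. Non-binding: steel (19 unused), mill time (13 unused).
Since steel, mill time are not tight, their duals are 0.
From A_Bᵀ y = c: 1·y_inspection + 2·y_coolant = 14; 4·y_inspection + 2·y_coolant = 20.
→ y_inspection = 2 and y_coolant = 6.
Δz = y_inspection·Δb = 2 × (-5) = -10, so new z* = 634 − 10 = 624.

624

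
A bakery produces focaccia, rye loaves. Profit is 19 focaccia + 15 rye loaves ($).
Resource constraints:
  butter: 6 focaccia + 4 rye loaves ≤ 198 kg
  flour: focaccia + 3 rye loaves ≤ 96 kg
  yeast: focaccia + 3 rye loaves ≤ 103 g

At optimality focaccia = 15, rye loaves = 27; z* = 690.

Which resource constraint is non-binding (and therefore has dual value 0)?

butter: 198/198 (binding)
flour: 96/96 (binding)
yeast: 96/103 (slack 7)
By complementary slackness, a constraint with positive slack has shadow price 0 → yeast.

yeast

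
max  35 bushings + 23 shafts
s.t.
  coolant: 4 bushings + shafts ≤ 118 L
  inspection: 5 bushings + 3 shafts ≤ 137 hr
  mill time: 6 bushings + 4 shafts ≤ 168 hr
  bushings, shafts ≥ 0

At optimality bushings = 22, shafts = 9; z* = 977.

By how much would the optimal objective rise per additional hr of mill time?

Binding: inspection and mill time. Non-binding: coolant (21 unused).
By complementary slackness, y = 0 for the non-binding constraint.
Dual feasibility on the basic columns requires 5·y_inspection + 6·y_mill time = 35, 3·y_inspection + 4·y_mill time = 23.
Solving: y_inspection = 1, y_mill time = 5.
Shadow price of mill time = 5.

5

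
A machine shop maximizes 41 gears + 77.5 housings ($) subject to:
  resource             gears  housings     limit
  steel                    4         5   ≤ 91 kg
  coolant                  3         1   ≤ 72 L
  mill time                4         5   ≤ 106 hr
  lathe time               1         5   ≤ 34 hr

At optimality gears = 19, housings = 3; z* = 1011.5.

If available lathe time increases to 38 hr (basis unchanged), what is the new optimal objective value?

1039.5

At the optimum: steel uses 91 of 91 (binding); coolant uses 60 of 72 (slack = 12); mill time uses 91 of 106 (slack = 15); lathe time uses 34 of 34 (binding).
Since coolant, mill time are not tight, their duals are 0.
Dual feasibility on the basic columns requires 4·y_steel + 1·y_lathe time = 41, 5·y_steel + 5·y_lathe time = 77.5.
Solving: y_steel = 8.5, y_lathe time = 7.
Δz = y_lathe time·Δb = 7 × (4) = 28, so new z* = 1011.5 + 28 = 1039.5.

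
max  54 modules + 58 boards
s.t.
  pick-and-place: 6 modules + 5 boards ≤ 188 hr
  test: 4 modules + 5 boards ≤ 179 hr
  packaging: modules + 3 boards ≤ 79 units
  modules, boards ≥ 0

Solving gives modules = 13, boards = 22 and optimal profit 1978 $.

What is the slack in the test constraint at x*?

test used = 4·13 + 5·22 = 162; slack = 179 − 162 = 17.

17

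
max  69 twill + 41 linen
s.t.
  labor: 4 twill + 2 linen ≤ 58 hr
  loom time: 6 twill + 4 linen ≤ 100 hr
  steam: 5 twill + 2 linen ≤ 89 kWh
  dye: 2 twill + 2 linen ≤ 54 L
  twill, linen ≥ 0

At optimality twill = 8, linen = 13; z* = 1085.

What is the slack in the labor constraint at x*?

labor used = 4·8 + 2·13 = 58; slack = 58 − 58 = 0.

0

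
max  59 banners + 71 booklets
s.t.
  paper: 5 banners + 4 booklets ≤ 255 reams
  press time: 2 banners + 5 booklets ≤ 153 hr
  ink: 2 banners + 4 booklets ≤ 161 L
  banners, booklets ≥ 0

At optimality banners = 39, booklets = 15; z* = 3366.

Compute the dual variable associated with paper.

At the optimum: paper uses 255 of 255 (binding); press time uses 153 of 153 (binding); ink uses 138 of 161 (slack = 23).
Since ink is not tight, its dual is 0.
From A_Bᵀ y = c: 5·y_paper + 2·y_press time = 59; 4·y_paper + 5·y_press time = 71.
This yields shadow prices y_paper = 9, y_press time = 7.
Shadow price of paper = 9.

9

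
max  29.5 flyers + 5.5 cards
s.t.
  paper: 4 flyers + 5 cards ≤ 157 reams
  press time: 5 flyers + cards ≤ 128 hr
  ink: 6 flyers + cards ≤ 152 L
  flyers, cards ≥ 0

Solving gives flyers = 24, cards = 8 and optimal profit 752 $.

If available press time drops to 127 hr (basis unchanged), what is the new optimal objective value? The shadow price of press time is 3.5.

748.5

Δb = -1, so new z* = 752 + (3.5)·(-1) = 752 − 3.5 = 748.5.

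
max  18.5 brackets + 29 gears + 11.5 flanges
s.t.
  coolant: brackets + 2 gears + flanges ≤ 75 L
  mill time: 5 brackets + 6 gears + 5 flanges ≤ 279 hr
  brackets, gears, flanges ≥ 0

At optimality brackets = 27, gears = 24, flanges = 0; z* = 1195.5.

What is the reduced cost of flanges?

-7

Check each constraint at x*: coolant 75/75 (tight); mill time 279/279 (tight).
The binding rows give the dual system: 1·y_coolant + 5·y_mill time = 18.5 and 2·y_coolant + 6·y_mill time = 29.
→ y_coolant = 8.5 and y_mill time = 2.
Reduced cost of flanges: c₃ − yᵀa₃ = 11.5 − (8.5·1 + 2·5) = 11.5 − 18.5 = -7.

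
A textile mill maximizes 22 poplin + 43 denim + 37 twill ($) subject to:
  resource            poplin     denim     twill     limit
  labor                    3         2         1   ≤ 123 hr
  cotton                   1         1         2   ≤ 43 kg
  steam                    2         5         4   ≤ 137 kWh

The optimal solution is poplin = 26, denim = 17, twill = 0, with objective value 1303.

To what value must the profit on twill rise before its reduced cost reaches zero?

44

Check each constraint at x*: labor 112/123 (slack 11); cotton 43/43 (tight); steam 137/137 (tight).
Slack constraints have shadow price 0 (complementary slackness).
From A_Bᵀ y = c: 1·y_cotton + 2·y_steam = 22; 1·y_cotton + 5·y_steam = 43.
Solving: y_cotton = 8, y_steam = 7.
twill enters the basis when its profit ≥ yᵀa₃ = 8·2 + 7·4 = 44.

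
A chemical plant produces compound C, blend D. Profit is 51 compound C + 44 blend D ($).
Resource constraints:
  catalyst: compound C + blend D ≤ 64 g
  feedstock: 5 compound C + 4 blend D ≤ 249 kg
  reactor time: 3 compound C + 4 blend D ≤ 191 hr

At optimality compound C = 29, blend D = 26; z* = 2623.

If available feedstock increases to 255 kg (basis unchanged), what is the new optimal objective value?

2677

Check each constraint at x*: catalyst 55/64 (slack 9); feedstock 249/249 (tight); reactor time 191/191 (tight).
Slack constraints have shadow price 0 (complementary slackness).
From A_Bᵀ y = c: 5·y_feedstock + 3·y_reactor time = 51; 4·y_feedstock + 4·y_reactor time = 44.
Solving: y_feedstock = 9, y_reactor time = 2.
Δz = y_feedstock·Δb = 9 × (6) = 54, so new z* = 2623 + 54 = 2677.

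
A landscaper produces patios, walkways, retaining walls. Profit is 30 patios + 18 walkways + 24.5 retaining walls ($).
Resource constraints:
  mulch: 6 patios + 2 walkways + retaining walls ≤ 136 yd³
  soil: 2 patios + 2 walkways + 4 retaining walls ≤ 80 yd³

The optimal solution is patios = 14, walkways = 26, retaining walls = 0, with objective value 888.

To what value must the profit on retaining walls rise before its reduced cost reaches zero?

27

At the optimum: mulch uses 136 of 136 (binding); soil uses 80 of 80 (binding).
From A_Bᵀ y = c: 6·y_mulch + 2·y_soil = 30; 2·y_mulch + 2·y_soil = 18.
Solving: y_mulch = 3, y_soil = 6.
retaining walls enters the basis when its profit ≥ yᵀa₃ = 3·1 + 6·4 = 27.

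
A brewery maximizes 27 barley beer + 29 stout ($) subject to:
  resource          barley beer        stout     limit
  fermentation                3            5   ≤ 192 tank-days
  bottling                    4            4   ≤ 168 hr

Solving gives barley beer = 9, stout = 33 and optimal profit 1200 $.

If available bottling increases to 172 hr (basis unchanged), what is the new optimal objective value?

1224

At the optimum: fermentation uses 192 of 192 (binding); bottling uses 168 of 168 (binding).
From A_Bᵀ y = c: 3·y_fermentation + 4·y_bottling = 27; 5·y_fermentation + 4·y_bottling = 29.
→ y_fermentation = 1 and y_bottling = 6.
Δz = y_bottling·Δb = 6 × (4) = 24, so new z* = 1200 + 24 = 1224.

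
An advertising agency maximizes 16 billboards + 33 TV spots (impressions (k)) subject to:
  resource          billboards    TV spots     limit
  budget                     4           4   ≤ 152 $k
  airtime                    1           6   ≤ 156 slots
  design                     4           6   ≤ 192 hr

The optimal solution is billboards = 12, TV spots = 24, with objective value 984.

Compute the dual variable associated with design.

3.5

At the optimum: budget uses 144 of 152 (slack = 8); airtime uses 156 of 156 (binding); design uses 192 of 192 (binding).
Since budget is not tight, its dual is 0.
The binding rows give the dual system: 1·y_airtime + 4·y_design = 16 and 6·y_airtime + 6·y_design = 33.
This yields shadow prices y_airtime = 2, y_design = 3.5.
Shadow price of design = 3.5.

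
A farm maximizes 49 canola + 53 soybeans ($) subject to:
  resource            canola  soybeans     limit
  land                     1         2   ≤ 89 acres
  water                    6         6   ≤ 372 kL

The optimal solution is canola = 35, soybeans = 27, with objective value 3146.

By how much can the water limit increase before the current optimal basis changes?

Binding constraints: land, water. The basis is B = [[1,2],[6,6]] with det -6.
Per unit increase in water, x* moves by d = (0.3333, -0.1667).
The basis stays optimal until soybeans reaches 0; allowable increase = 162 kL.

162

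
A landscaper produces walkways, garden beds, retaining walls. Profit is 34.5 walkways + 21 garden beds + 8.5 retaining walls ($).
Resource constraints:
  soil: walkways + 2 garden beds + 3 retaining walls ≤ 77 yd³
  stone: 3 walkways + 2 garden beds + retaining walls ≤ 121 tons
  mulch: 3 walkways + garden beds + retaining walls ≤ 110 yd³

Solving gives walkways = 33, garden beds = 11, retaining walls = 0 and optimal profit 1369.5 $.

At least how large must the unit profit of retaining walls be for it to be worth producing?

Binding: stone and mulch. Non-binding: soil (22 unused).
By complementary slackness, y = 0 for the non-binding constraint.
From A_Bᵀ y = c: 3·y_stone + 3·y_mulch = 34.5; 2·y_stone + 1·y_mulch = 21.
This yields shadow prices y_stone = 9.5, y_mulch = 2.
retaining walls enters the basis when its profit ≥ yᵀa₃ = 9.5·1 + 2·1 = 11.5.

11.5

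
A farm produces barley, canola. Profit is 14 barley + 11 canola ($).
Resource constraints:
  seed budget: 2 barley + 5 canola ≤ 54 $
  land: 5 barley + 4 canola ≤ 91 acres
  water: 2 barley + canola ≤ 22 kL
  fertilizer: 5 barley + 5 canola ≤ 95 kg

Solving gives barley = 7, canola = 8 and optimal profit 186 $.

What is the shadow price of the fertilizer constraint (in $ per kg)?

0

Check each constraint at x*: seed budget 54/54 (tight); land 67/91 (slack 24); water 22/22 (tight); fertilizer 75/95 (slack 20).
Slack constraints have shadow price 0 (complementary slackness).
The binding rows give the dual system: 2·y_seed budget + 2·y_water = 14 and 5·y_seed budget + 1·y_water = 11.
→ y_seed budget = 1 and y_water = 6.
Shadow price of fertilizer = 0.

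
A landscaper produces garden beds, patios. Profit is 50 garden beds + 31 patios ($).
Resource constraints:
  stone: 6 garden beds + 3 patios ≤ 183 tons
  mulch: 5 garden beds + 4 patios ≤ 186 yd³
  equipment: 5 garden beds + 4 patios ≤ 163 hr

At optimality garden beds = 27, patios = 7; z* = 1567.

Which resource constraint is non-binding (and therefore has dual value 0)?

stone: 183/183 (binding)
mulch: 163/186 (slack 23)
equipment: 163/163 (binding)
By complementary slackness, a constraint with positive slack has shadow price 0 → mulch.

mulch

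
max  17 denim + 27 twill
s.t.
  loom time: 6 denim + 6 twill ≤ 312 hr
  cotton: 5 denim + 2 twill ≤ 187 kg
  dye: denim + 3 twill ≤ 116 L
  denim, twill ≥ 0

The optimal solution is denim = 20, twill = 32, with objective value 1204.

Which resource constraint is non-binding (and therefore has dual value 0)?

loom time: 312/312 (binding)
cotton: 164/187 (slack 23)
dye: 116/116 (binding)
By complementary slackness, a constraint with positive slack has shadow price 0 → cotton.

cotton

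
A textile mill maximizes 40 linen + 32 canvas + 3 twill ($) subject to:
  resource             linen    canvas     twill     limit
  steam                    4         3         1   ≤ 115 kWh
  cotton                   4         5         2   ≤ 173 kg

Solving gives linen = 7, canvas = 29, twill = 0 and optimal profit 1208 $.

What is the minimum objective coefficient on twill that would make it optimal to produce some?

11

At the optimum: steam uses 115 of 115 (binding); cotton uses 173 of 173 (binding).
The binding rows give the dual system: 4·y_steam + 4·y_cotton = 40 and 3·y_steam + 5·y_cotton = 32.
→ y_steam = 9 and y_cotton = 1.
twill enters the basis when its profit ≥ yᵀa₃ = 9·1 + 1·2 = 11.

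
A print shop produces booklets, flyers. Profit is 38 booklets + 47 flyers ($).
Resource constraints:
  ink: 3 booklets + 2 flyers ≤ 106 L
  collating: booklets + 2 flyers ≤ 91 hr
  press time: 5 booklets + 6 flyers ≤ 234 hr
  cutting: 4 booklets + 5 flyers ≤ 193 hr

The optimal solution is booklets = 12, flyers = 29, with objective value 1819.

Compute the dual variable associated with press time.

Binding: press time and cutting. Non-binding: ink (12 unused), collating (21 unused).
By complementary slackness, y = 0 for the non-binding constraints.
The binding rows give the dual system: 5·y_press time + 4·y_cutting = 38 and 6·y_press time + 5·y_cutting = 47.
→ y_press time = 2 and y_cutting = 7.
Shadow price of press time = 2.

2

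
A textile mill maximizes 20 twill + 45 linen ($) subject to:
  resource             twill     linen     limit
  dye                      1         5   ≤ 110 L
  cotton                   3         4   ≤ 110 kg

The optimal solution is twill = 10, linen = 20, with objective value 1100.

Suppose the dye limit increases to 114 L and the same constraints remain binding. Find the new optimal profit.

Both dye and cotton are binding at x*.
The binding rows give the dual system: 1·y_dye + 3·y_cotton = 20 and 5·y_dye + 4·y_cotton = 45.
→ y_dye = 5 and y_cotton = 5.
Δz = y_dye·Δb = 5 × (4) = 20, so new z* = 1100 + 20 = 1120.

1120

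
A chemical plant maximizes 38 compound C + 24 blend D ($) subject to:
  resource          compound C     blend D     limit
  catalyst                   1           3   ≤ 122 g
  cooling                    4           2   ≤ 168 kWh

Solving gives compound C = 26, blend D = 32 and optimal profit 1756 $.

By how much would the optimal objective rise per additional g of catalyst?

2

At the optimum: catalyst uses 122 of 122 (binding); cooling uses 168 of 168 (binding).
From A_Bᵀ y = c: 1·y_catalyst + 4·y_cooling = 38; 3·y_catalyst + 2·y_cooling = 24.
This yields shadow prices y_catalyst = 2, y_cooling = 9.
Shadow price of catalyst = 2.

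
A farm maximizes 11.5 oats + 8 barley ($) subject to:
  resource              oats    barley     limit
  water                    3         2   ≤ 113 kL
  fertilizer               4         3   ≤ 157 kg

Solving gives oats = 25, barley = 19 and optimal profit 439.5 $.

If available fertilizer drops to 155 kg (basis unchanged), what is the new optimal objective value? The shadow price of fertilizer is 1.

437.5

Δb = -2, so new z* = 439.5 + (1)·(-2) = 439.5 − 2 = 437.5.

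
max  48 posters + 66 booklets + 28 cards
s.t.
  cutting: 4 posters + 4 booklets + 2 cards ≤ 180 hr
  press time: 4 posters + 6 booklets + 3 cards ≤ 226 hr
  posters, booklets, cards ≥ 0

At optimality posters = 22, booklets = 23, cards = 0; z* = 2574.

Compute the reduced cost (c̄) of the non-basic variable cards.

-5

Both cutting and press time are binding at x*.
From A_Bᵀ y = c: 4·y_cutting + 4·y_press time = 48; 4·y_cutting + 6·y_press time = 66.
This yields shadow prices y_cutting = 3, y_press time = 9.
Reduced cost of cards: c₃ − yᵀa₃ = 28 − (3·2 + 9·3) = 28 − 33 = -5.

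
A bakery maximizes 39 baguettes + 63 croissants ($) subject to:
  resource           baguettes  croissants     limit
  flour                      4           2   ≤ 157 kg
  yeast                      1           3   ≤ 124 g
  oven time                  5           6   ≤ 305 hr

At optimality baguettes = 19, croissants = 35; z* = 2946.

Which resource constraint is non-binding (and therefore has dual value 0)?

flour: 146/157 (slack 11)
yeast: 124/124 (binding)
oven time: 305/305 (binding)
By complementary slackness, a constraint with positive slack has shadow price 0 → flour.

flour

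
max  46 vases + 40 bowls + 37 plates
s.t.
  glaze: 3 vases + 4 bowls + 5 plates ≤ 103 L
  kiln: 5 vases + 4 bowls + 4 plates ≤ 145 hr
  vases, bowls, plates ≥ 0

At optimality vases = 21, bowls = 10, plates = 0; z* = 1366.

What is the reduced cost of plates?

At the optimum: glaze uses 103 of 103 (binding); kiln uses 145 of 145 (binding).
From A_Bᵀ y = c: 3·y_glaze + 5·y_kiln = 46; 4·y_glaze + 4·y_kiln = 40.
This yields shadow prices y_glaze = 2, y_kiln = 8.
Reduced cost of plates: c₃ − yᵀa₃ = 37 − (2·5 + 8·4) = 37 − 42 = -5.

-5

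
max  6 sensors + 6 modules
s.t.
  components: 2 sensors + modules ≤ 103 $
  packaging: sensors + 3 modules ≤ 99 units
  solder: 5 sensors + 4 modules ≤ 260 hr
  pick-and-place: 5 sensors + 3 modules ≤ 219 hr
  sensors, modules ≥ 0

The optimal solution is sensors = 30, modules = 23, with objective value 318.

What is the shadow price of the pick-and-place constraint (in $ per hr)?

Check each constraint at x*: components 83/103 (slack 20); packaging 99/99 (tight); solder 242/260 (slack 18); pick-and-place 219/219 (tight).
Slack constraints have shadow price 0 (complementary slackness).
From A_Bᵀ y = c: 1·y_packaging + 5·y_pick-and-place = 6; 3·y_packaging + 3·y_pick-and-place = 6.
Solving: y_packaging = 1, y_pick-and-place = 1.
Shadow price of pick-and-place = 1.

1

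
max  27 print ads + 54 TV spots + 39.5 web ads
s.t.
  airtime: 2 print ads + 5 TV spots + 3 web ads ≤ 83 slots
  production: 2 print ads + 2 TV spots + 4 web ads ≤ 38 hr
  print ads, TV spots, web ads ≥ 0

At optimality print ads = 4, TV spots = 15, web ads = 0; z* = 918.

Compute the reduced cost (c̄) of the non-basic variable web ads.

-5.5

At the optimum: airtime uses 83 of 83 (binding); production uses 38 of 38 (binding).
Dual feasibility on the basic columns requires 2·y_airtime + 2·y_production = 27, 5·y_airtime + 2·y_production = 54.
This yields shadow prices y_airtime = 9, y_production = 4.5.
Reduced cost of web ads: c₃ − yᵀa₃ = 39.5 − (9·3 + 4.5·4) = 39.5 − 45 = -5.5.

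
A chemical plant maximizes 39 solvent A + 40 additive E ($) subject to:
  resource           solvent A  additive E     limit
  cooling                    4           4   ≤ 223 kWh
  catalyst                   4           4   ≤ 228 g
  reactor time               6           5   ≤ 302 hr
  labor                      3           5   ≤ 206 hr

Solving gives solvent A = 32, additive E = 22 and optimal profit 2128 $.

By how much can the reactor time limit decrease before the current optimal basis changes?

96

Binding constraints: reactor time, labor. The basis is B = [[6,5],[3,5]] with det 15.
Per unit decrease in reactor time, x* moves by d = (-0.3333, 0.2).
The basis stays optimal until solvent A reaches 0; allowable decrease = 96 hr.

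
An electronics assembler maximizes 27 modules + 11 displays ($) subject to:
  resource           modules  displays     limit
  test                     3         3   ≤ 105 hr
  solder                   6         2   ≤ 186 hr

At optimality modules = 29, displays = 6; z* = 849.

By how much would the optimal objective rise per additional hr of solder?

Check each constraint at x*: test 105/105 (tight); solder 186/186 (tight).
Dual feasibility on the basic columns requires 3·y_test + 6·y_solder = 27, 3·y_test + 2·y_solder = 11.
Solving: y_test = 1, y_solder = 4.
Shadow price of solder = 4.

4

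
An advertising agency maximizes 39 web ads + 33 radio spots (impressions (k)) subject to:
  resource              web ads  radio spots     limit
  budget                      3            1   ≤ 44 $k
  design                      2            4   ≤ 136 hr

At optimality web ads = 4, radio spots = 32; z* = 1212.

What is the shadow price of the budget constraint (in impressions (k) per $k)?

9

Check each constraint at x*: budget 44/44 (tight); design 136/136 (tight).
Dual feasibility on the basic columns requires 3·y_budget + 2·y_design = 39, 1·y_budget + 4·y_design = 33.
This yields shadow prices y_budget = 9, y_design = 6.
Shadow price of budget = 9.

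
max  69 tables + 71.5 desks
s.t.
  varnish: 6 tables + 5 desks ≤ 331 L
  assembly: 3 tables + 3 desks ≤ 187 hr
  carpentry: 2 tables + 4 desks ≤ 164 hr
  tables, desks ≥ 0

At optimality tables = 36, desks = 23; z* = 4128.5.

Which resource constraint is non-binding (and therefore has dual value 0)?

varnish: 331/331 (binding)
assembly: 177/187 (slack 10)
carpentry: 164/164 (binding)
By complementary slackness, a constraint with positive slack has shadow price 0 → assembly.

assembly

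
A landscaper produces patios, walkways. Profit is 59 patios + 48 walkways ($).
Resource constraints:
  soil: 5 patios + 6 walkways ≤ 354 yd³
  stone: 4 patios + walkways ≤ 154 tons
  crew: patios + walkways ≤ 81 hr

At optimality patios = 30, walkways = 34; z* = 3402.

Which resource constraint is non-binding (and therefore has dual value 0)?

soil: 354/354 (binding)
stone: 154/154 (binding)
crew: 64/81 (slack 17)
By complementary slackness, a constraint with positive slack has shadow price 0 → crew.

crew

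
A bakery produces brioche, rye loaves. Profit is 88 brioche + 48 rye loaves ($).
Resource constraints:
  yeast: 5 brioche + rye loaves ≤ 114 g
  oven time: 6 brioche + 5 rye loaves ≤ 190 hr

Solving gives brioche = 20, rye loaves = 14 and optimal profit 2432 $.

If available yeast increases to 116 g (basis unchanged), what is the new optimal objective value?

At the optimum: yeast uses 114 of 114 (binding); oven time uses 190 of 190 (binding).
Dual feasibility on the basic columns requires 5·y_yeast + 6·y_oven time = 88, 1·y_yeast + 5·y_oven time = 48.
Solving: y_yeast = 8, y_oven time = 8.
Δz = y_yeast·Δb = 8 × (2) = 16, so new z* = 2432 + 16 = 2448.

2448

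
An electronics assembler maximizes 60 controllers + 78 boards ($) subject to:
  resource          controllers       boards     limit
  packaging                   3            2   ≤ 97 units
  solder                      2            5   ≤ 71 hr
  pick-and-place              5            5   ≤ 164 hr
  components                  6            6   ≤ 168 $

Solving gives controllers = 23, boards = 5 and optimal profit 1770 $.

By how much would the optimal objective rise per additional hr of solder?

Check each constraint at x*: packaging 79/97 (slack 18); solder 71/71 (tight); pick-and-place 140/164 (slack 24); components 168/168 (tight).
By complementary slackness, y = 0 for the non-binding constraints.
From A_Bᵀ y = c: 2·y_solder + 6·y_components = 60; 5·y_solder + 6·y_components = 78.
This yields shadow prices y_solder = 6, y_components = 8.
Shadow price of solder = 6.

6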